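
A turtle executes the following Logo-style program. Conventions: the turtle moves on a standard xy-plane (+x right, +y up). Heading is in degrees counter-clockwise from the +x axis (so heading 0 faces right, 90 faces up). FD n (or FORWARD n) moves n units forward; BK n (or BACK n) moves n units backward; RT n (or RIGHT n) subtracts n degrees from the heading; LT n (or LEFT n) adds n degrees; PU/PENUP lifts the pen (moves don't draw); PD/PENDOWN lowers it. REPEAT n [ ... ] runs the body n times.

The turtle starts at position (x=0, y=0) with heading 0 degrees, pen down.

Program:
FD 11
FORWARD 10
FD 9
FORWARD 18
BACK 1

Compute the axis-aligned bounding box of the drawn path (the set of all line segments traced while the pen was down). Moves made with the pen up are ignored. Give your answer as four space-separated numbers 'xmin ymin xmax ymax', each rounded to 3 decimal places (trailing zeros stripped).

Answer: 0 0 48 0

Derivation:
Executing turtle program step by step:
Start: pos=(0,0), heading=0, pen down
FD 11: (0,0) -> (11,0) [heading=0, draw]
FD 10: (11,0) -> (21,0) [heading=0, draw]
FD 9: (21,0) -> (30,0) [heading=0, draw]
FD 18: (30,0) -> (48,0) [heading=0, draw]
BK 1: (48,0) -> (47,0) [heading=0, draw]
Final: pos=(47,0), heading=0, 5 segment(s) drawn

Segment endpoints: x in {0, 11, 21, 30, 47, 48}, y in {0}
xmin=0, ymin=0, xmax=48, ymax=0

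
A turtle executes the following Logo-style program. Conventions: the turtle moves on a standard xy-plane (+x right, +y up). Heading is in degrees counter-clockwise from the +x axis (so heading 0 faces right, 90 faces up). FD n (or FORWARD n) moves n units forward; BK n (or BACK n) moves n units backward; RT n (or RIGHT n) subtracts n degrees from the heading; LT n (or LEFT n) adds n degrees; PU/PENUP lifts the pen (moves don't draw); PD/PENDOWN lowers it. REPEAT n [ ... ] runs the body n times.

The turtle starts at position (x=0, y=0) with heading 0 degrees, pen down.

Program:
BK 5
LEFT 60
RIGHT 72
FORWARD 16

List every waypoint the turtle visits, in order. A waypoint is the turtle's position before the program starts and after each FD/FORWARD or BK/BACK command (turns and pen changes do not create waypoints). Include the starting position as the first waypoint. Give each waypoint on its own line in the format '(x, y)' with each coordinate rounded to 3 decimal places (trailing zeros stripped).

Answer: (0, 0)
(-5, 0)
(10.65, -3.327)

Derivation:
Executing turtle program step by step:
Start: pos=(0,0), heading=0, pen down
BK 5: (0,0) -> (-5,0) [heading=0, draw]
LT 60: heading 0 -> 60
RT 72: heading 60 -> 348
FD 16: (-5,0) -> (10.65,-3.327) [heading=348, draw]
Final: pos=(10.65,-3.327), heading=348, 2 segment(s) drawn
Waypoints (3 total):
(0, 0)
(-5, 0)
(10.65, -3.327)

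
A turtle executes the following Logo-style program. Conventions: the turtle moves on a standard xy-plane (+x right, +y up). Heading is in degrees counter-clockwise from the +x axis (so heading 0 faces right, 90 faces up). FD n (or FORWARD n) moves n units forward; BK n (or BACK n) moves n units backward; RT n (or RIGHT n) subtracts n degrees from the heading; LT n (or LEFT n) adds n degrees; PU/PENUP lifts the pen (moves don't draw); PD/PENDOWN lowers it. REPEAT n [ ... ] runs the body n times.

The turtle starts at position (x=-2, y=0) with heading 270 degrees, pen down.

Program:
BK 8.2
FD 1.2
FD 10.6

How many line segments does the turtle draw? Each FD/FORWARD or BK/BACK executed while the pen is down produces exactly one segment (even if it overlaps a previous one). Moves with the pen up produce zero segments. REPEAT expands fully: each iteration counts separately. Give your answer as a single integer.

Answer: 3

Derivation:
Executing turtle program step by step:
Start: pos=(-2,0), heading=270, pen down
BK 8.2: (-2,0) -> (-2,8.2) [heading=270, draw]
FD 1.2: (-2,8.2) -> (-2,7) [heading=270, draw]
FD 10.6: (-2,7) -> (-2,-3.6) [heading=270, draw]
Final: pos=(-2,-3.6), heading=270, 3 segment(s) drawn
Segments drawn: 3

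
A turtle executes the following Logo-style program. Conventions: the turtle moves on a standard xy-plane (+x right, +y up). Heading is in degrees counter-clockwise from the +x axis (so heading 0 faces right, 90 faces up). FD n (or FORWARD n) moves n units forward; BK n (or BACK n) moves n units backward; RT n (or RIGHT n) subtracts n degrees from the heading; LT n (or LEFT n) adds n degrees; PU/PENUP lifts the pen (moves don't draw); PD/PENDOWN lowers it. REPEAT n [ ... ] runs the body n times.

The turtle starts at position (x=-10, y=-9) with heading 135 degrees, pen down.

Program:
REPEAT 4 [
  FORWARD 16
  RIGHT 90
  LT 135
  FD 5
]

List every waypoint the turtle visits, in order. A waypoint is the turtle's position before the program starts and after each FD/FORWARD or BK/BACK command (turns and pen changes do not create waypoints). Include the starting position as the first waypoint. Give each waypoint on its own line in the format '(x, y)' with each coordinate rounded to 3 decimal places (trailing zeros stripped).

Executing turtle program step by step:
Start: pos=(-10,-9), heading=135, pen down
REPEAT 4 [
  -- iteration 1/4 --
  FD 16: (-10,-9) -> (-21.314,2.314) [heading=135, draw]
  RT 90: heading 135 -> 45
  LT 135: heading 45 -> 180
  FD 5: (-21.314,2.314) -> (-26.314,2.314) [heading=180, draw]
  -- iteration 2/4 --
  FD 16: (-26.314,2.314) -> (-42.314,2.314) [heading=180, draw]
  RT 90: heading 180 -> 90
  LT 135: heading 90 -> 225
  FD 5: (-42.314,2.314) -> (-45.849,-1.222) [heading=225, draw]
  -- iteration 3/4 --
  FD 16: (-45.849,-1.222) -> (-57.163,-12.536) [heading=225, draw]
  RT 90: heading 225 -> 135
  LT 135: heading 135 -> 270
  FD 5: (-57.163,-12.536) -> (-57.163,-17.536) [heading=270, draw]
  -- iteration 4/4 --
  FD 16: (-57.163,-17.536) -> (-57.163,-33.536) [heading=270, draw]
  RT 90: heading 270 -> 180
  LT 135: heading 180 -> 315
  FD 5: (-57.163,-33.536) -> (-53.627,-37.071) [heading=315, draw]
]
Final: pos=(-53.627,-37.071), heading=315, 8 segment(s) drawn
Waypoints (9 total):
(-10, -9)
(-21.314, 2.314)
(-26.314, 2.314)
(-42.314, 2.314)
(-45.849, -1.222)
(-57.163, -12.536)
(-57.163, -17.536)
(-57.163, -33.536)
(-53.627, -37.071)

Answer: (-10, -9)
(-21.314, 2.314)
(-26.314, 2.314)
(-42.314, 2.314)
(-45.849, -1.222)
(-57.163, -12.536)
(-57.163, -17.536)
(-57.163, -33.536)
(-53.627, -37.071)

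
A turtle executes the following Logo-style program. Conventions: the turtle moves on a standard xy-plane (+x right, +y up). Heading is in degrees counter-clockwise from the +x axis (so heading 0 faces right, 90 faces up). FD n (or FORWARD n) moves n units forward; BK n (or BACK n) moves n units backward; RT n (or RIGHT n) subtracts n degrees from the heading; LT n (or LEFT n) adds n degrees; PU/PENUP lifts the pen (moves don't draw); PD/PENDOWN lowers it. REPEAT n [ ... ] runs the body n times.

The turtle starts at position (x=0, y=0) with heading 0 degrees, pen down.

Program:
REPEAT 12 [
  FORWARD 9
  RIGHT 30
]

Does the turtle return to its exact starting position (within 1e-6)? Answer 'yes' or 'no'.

Answer: yes

Derivation:
Executing turtle program step by step:
Start: pos=(0,0), heading=0, pen down
REPEAT 12 [
  -- iteration 1/12 --
  FD 9: (0,0) -> (9,0) [heading=0, draw]
  RT 30: heading 0 -> 330
  -- iteration 2/12 --
  FD 9: (9,0) -> (16.794,-4.5) [heading=330, draw]
  RT 30: heading 330 -> 300
  -- iteration 3/12 --
  FD 9: (16.794,-4.5) -> (21.294,-12.294) [heading=300, draw]
  RT 30: heading 300 -> 270
  -- iteration 4/12 --
  FD 9: (21.294,-12.294) -> (21.294,-21.294) [heading=270, draw]
  RT 30: heading 270 -> 240
  -- iteration 5/12 --
  FD 9: (21.294,-21.294) -> (16.794,-29.088) [heading=240, draw]
  RT 30: heading 240 -> 210
  -- iteration 6/12 --
  FD 9: (16.794,-29.088) -> (9,-33.588) [heading=210, draw]
  RT 30: heading 210 -> 180
  -- iteration 7/12 --
  FD 9: (9,-33.588) -> (0,-33.588) [heading=180, draw]
  RT 30: heading 180 -> 150
  -- iteration 8/12 --
  FD 9: (0,-33.588) -> (-7.794,-29.088) [heading=150, draw]
  RT 30: heading 150 -> 120
  -- iteration 9/12 --
  FD 9: (-7.794,-29.088) -> (-12.294,-21.294) [heading=120, draw]
  RT 30: heading 120 -> 90
  -- iteration 10/12 --
  FD 9: (-12.294,-21.294) -> (-12.294,-12.294) [heading=90, draw]
  RT 30: heading 90 -> 60
  -- iteration 11/12 --
  FD 9: (-12.294,-12.294) -> (-7.794,-4.5) [heading=60, draw]
  RT 30: heading 60 -> 30
  -- iteration 12/12 --
  FD 9: (-7.794,-4.5) -> (0,0) [heading=30, draw]
  RT 30: heading 30 -> 0
]
Final: pos=(0,0), heading=0, 12 segment(s) drawn

Start position: (0, 0)
Final position: (0, 0)
Distance = 0; < 1e-6 -> CLOSED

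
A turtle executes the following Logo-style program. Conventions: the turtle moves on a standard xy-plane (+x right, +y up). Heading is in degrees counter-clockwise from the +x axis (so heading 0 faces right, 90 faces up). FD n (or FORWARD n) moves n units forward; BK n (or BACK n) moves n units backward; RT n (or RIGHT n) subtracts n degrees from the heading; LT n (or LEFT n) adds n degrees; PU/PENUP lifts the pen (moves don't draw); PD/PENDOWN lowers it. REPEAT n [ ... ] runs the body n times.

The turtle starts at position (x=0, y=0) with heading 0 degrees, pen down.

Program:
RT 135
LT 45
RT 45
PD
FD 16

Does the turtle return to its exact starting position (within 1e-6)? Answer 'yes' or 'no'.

Answer: no

Derivation:
Executing turtle program step by step:
Start: pos=(0,0), heading=0, pen down
RT 135: heading 0 -> 225
LT 45: heading 225 -> 270
RT 45: heading 270 -> 225
PD: pen down
FD 16: (0,0) -> (-11.314,-11.314) [heading=225, draw]
Final: pos=(-11.314,-11.314), heading=225, 1 segment(s) drawn

Start position: (0, 0)
Final position: (-11.314, -11.314)
Distance = 16; >= 1e-6 -> NOT closed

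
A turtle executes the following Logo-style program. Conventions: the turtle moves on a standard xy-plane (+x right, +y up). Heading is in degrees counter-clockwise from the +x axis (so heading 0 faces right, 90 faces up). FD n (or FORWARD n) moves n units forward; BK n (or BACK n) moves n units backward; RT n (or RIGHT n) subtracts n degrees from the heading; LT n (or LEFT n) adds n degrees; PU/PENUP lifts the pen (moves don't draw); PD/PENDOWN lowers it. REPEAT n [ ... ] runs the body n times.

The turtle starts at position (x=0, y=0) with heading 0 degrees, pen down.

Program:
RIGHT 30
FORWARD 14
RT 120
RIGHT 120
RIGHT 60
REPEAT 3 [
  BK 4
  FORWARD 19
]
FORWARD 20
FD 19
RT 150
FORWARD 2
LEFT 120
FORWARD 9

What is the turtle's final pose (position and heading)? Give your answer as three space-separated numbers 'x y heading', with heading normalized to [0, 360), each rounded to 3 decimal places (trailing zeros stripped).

Answer: 92.87 33.268 0

Derivation:
Executing turtle program step by step:
Start: pos=(0,0), heading=0, pen down
RT 30: heading 0 -> 330
FD 14: (0,0) -> (12.124,-7) [heading=330, draw]
RT 120: heading 330 -> 210
RT 120: heading 210 -> 90
RT 60: heading 90 -> 30
REPEAT 3 [
  -- iteration 1/3 --
  BK 4: (12.124,-7) -> (8.66,-9) [heading=30, draw]
  FD 19: (8.66,-9) -> (25.115,0.5) [heading=30, draw]
  -- iteration 2/3 --
  BK 4: (25.115,0.5) -> (21.651,-1.5) [heading=30, draw]
  FD 19: (21.651,-1.5) -> (38.105,8) [heading=30, draw]
  -- iteration 3/3 --
  BK 4: (38.105,8) -> (34.641,6) [heading=30, draw]
  FD 19: (34.641,6) -> (51.095,15.5) [heading=30, draw]
]
FD 20: (51.095,15.5) -> (68.416,25.5) [heading=30, draw]
FD 19: (68.416,25.5) -> (84.87,35) [heading=30, draw]
RT 150: heading 30 -> 240
FD 2: (84.87,35) -> (83.87,33.268) [heading=240, draw]
LT 120: heading 240 -> 0
FD 9: (83.87,33.268) -> (92.87,33.268) [heading=0, draw]
Final: pos=(92.87,33.268), heading=0, 11 segment(s) drawn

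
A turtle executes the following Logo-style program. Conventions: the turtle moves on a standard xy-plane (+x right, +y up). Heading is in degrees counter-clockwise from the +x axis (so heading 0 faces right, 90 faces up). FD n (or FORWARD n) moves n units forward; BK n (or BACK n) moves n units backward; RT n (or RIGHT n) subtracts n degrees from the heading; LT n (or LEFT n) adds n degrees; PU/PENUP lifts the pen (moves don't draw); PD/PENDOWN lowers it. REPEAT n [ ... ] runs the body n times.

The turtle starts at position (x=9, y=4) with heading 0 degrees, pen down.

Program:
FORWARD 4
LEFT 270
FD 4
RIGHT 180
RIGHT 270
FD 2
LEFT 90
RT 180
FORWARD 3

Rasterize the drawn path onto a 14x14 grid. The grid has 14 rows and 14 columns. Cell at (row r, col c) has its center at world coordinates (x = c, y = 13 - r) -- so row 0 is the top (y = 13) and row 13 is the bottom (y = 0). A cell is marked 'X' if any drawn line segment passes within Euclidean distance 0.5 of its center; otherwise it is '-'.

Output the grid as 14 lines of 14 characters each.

Segment 0: (9,4) -> (13,4)
Segment 1: (13,4) -> (13,0)
Segment 2: (13,0) -> (11,-0)
Segment 3: (11,-0) -> (11,3)

Answer: --------------
--------------
--------------
--------------
--------------
--------------
--------------
--------------
--------------
---------XXXXX
-----------X-X
-----------X-X
-----------X-X
-----------XXX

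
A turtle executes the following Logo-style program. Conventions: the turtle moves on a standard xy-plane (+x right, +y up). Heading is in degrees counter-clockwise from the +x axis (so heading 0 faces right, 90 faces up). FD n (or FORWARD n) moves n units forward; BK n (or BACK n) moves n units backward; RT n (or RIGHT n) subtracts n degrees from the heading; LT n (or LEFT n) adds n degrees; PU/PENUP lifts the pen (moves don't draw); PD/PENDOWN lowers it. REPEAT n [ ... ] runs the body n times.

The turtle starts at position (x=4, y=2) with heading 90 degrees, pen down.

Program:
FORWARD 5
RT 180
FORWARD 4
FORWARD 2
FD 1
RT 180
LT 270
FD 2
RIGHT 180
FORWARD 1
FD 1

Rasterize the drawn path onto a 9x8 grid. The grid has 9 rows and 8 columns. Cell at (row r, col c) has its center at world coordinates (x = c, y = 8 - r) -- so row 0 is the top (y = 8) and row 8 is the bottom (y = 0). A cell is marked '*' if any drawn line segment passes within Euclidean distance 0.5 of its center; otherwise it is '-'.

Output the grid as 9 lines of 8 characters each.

Segment 0: (4,2) -> (4,7)
Segment 1: (4,7) -> (4,3)
Segment 2: (4,3) -> (4,1)
Segment 3: (4,1) -> (4,0)
Segment 4: (4,0) -> (6,0)
Segment 5: (6,0) -> (5,-0)
Segment 6: (5,-0) -> (4,-0)

Answer: --------
----*---
----*---
----*---
----*---
----*---
----*---
----*---
----***-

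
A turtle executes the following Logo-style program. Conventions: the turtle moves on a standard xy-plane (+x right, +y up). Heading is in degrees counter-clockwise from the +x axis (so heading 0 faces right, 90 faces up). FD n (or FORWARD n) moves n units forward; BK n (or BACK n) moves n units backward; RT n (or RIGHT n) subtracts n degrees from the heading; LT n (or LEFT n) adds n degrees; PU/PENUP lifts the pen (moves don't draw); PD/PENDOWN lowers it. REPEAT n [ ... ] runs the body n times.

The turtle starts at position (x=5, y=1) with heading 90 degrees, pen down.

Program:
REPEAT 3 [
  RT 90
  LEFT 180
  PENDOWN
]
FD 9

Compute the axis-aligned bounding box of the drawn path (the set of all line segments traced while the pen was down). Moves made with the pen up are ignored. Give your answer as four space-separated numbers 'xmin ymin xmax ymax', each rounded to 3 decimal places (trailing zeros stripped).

Executing turtle program step by step:
Start: pos=(5,1), heading=90, pen down
REPEAT 3 [
  -- iteration 1/3 --
  RT 90: heading 90 -> 0
  LT 180: heading 0 -> 180
  PD: pen down
  -- iteration 2/3 --
  RT 90: heading 180 -> 90
  LT 180: heading 90 -> 270
  PD: pen down
  -- iteration 3/3 --
  RT 90: heading 270 -> 180
  LT 180: heading 180 -> 0
  PD: pen down
]
FD 9: (5,1) -> (14,1) [heading=0, draw]
Final: pos=(14,1), heading=0, 1 segment(s) drawn

Segment endpoints: x in {5, 14}, y in {1, 1}
xmin=5, ymin=1, xmax=14, ymax=1

Answer: 5 1 14 1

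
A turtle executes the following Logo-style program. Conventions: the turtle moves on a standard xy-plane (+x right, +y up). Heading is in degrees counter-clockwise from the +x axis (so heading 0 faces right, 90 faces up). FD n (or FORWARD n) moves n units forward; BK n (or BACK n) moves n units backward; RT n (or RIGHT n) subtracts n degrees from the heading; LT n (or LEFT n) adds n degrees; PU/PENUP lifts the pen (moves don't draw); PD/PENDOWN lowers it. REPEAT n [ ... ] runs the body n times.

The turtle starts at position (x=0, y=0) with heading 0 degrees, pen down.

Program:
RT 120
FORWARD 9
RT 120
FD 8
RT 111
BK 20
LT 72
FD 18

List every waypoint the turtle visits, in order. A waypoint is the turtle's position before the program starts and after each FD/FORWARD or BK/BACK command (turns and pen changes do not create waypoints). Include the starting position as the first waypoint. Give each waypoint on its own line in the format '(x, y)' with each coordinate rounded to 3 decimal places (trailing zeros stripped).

Executing turtle program step by step:
Start: pos=(0,0), heading=0, pen down
RT 120: heading 0 -> 240
FD 9: (0,0) -> (-4.5,-7.794) [heading=240, draw]
RT 120: heading 240 -> 120
FD 8: (-4.5,-7.794) -> (-8.5,-0.866) [heading=120, draw]
RT 111: heading 120 -> 9
BK 20: (-8.5,-0.866) -> (-28.254,-3.995) [heading=9, draw]
LT 72: heading 9 -> 81
FD 18: (-28.254,-3.995) -> (-25.438,13.784) [heading=81, draw]
Final: pos=(-25.438,13.784), heading=81, 4 segment(s) drawn
Waypoints (5 total):
(0, 0)
(-4.5, -7.794)
(-8.5, -0.866)
(-28.254, -3.995)
(-25.438, 13.784)

Answer: (0, 0)
(-4.5, -7.794)
(-8.5, -0.866)
(-28.254, -3.995)
(-25.438, 13.784)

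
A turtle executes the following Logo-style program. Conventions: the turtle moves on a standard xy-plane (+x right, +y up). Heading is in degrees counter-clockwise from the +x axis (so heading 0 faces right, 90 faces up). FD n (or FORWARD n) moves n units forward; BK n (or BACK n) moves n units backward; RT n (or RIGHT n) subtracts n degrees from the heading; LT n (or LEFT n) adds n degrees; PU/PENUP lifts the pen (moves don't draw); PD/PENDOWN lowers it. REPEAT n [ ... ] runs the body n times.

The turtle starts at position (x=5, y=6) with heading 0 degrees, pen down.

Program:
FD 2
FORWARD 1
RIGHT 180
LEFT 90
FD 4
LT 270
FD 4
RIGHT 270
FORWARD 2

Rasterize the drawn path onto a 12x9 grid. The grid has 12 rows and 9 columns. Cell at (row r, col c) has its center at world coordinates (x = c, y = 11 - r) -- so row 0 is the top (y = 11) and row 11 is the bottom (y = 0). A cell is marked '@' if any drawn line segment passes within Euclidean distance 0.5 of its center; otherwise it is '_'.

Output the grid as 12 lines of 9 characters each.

Segment 0: (5,6) -> (7,6)
Segment 1: (7,6) -> (8,6)
Segment 2: (8,6) -> (8,2)
Segment 3: (8,2) -> (4,2)
Segment 4: (4,2) -> (4,0)

Answer: _________
_________
_________
_________
_________
_____@@@@
________@
________@
________@
____@@@@@
____@____
____@____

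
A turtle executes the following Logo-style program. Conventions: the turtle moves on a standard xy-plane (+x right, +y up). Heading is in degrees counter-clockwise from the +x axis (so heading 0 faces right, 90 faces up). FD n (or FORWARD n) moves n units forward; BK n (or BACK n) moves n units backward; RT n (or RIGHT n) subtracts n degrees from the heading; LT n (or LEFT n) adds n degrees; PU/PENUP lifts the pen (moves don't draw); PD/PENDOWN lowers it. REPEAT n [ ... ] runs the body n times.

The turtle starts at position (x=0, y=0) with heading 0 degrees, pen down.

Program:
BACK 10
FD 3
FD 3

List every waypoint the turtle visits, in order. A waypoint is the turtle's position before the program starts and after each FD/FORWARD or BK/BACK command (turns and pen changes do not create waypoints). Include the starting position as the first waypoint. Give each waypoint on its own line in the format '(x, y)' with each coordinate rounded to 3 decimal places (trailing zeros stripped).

Executing turtle program step by step:
Start: pos=(0,0), heading=0, pen down
BK 10: (0,0) -> (-10,0) [heading=0, draw]
FD 3: (-10,0) -> (-7,0) [heading=0, draw]
FD 3: (-7,0) -> (-4,0) [heading=0, draw]
Final: pos=(-4,0), heading=0, 3 segment(s) drawn
Waypoints (4 total):
(0, 0)
(-10, 0)
(-7, 0)
(-4, 0)

Answer: (0, 0)
(-10, 0)
(-7, 0)
(-4, 0)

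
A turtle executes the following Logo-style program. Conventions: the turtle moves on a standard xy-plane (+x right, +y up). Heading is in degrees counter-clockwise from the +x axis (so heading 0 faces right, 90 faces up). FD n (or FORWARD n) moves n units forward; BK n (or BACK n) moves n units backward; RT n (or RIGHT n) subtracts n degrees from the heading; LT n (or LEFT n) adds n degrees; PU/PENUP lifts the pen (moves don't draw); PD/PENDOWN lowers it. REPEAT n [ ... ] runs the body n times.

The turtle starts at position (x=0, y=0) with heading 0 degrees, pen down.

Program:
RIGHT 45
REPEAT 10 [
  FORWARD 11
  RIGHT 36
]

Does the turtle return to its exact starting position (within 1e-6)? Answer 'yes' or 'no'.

Executing turtle program step by step:
Start: pos=(0,0), heading=0, pen down
RT 45: heading 0 -> 315
REPEAT 10 [
  -- iteration 1/10 --
  FD 11: (0,0) -> (7.778,-7.778) [heading=315, draw]
  RT 36: heading 315 -> 279
  -- iteration 2/10 --
  FD 11: (7.778,-7.778) -> (9.499,-18.643) [heading=279, draw]
  RT 36: heading 279 -> 243
  -- iteration 3/10 --
  FD 11: (9.499,-18.643) -> (4.505,-28.444) [heading=243, draw]
  RT 36: heading 243 -> 207
  -- iteration 4/10 --
  FD 11: (4.505,-28.444) -> (-5.296,-33.438) [heading=207, draw]
  RT 36: heading 207 -> 171
  -- iteration 5/10 --
  FD 11: (-5.296,-33.438) -> (-16.161,-31.717) [heading=171, draw]
  RT 36: heading 171 -> 135
  -- iteration 6/10 --
  FD 11: (-16.161,-31.717) -> (-23.939,-23.939) [heading=135, draw]
  RT 36: heading 135 -> 99
  -- iteration 7/10 --
  FD 11: (-23.939,-23.939) -> (-25.66,-13.074) [heading=99, draw]
  RT 36: heading 99 -> 63
  -- iteration 8/10 --
  FD 11: (-25.66,-13.074) -> (-20.666,-3.273) [heading=63, draw]
  RT 36: heading 63 -> 27
  -- iteration 9/10 --
  FD 11: (-20.666,-3.273) -> (-10.865,1.721) [heading=27, draw]
  RT 36: heading 27 -> 351
  -- iteration 10/10 --
  FD 11: (-10.865,1.721) -> (0,0) [heading=351, draw]
  RT 36: heading 351 -> 315
]
Final: pos=(0,0), heading=315, 10 segment(s) drawn

Start position: (0, 0)
Final position: (0, 0)
Distance = 0; < 1e-6 -> CLOSED

Answer: yes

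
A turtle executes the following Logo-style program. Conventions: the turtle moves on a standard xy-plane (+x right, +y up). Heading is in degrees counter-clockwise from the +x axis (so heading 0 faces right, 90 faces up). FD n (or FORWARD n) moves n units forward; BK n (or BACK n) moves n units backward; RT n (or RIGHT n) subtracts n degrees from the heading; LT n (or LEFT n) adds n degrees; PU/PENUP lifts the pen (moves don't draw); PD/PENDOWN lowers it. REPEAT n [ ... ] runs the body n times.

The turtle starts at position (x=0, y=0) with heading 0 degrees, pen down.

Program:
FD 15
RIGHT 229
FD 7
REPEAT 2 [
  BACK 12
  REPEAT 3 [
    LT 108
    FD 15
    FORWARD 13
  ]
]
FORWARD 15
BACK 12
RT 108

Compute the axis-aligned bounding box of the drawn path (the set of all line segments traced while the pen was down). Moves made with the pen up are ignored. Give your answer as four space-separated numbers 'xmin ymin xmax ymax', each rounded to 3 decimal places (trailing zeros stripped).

Executing turtle program step by step:
Start: pos=(0,0), heading=0, pen down
FD 15: (0,0) -> (15,0) [heading=0, draw]
RT 229: heading 0 -> 131
FD 7: (15,0) -> (10.408,5.283) [heading=131, draw]
REPEAT 2 [
  -- iteration 1/2 --
  BK 12: (10.408,5.283) -> (18.28,-3.774) [heading=131, draw]
  REPEAT 3 [
    -- iteration 1/3 --
    LT 108: heading 131 -> 239
    FD 15: (18.28,-3.774) -> (10.555,-16.631) [heading=239, draw]
    FD 13: (10.555,-16.631) -> (3.859,-27.774) [heading=239, draw]
    -- iteration 2/3 --
    LT 108: heading 239 -> 347
    FD 15: (3.859,-27.774) -> (18.475,-31.148) [heading=347, draw]
    FD 13: (18.475,-31.148) -> (31.142,-34.073) [heading=347, draw]
    -- iteration 3/3 --
    LT 108: heading 347 -> 95
    FD 15: (31.142,-34.073) -> (29.834,-19.13) [heading=95, draw]
    FD 13: (29.834,-19.13) -> (28.701,-6.179) [heading=95, draw]
  ]
  -- iteration 2/2 --
  BK 12: (28.701,-6.179) -> (29.747,-18.134) [heading=95, draw]
  REPEAT 3 [
    -- iteration 1/3 --
    LT 108: heading 95 -> 203
    FD 15: (29.747,-18.134) -> (15.94,-23.995) [heading=203, draw]
    FD 13: (15.94,-23.995) -> (3.973,-29.074) [heading=203, draw]
    -- iteration 2/3 --
    LT 108: heading 203 -> 311
    FD 15: (3.973,-29.074) -> (13.814,-40.395) [heading=311, draw]
    FD 13: (13.814,-40.395) -> (22.343,-50.206) [heading=311, draw]
    -- iteration 3/3 --
    LT 108: heading 311 -> 59
    FD 15: (22.343,-50.206) -> (30.068,-37.349) [heading=59, draw]
    FD 13: (30.068,-37.349) -> (36.764,-26.205) [heading=59, draw]
  ]
]
FD 15: (36.764,-26.205) -> (44.489,-13.348) [heading=59, draw]
BK 12: (44.489,-13.348) -> (38.309,-23.634) [heading=59, draw]
RT 108: heading 59 -> 311
Final: pos=(38.309,-23.634), heading=311, 18 segment(s) drawn

Segment endpoints: x in {0, 3.859, 3.973, 10.408, 10.555, 13.814, 15, 15.94, 18.28, 18.475, 22.343, 28.701, 29.747, 29.834, 30.068, 31.142, 36.764, 38.309, 44.489}, y in {-50.206, -40.395, -37.349, -34.073, -31.148, -29.074, -27.774, -26.205, -23.995, -23.634, -19.13, -18.134, -16.631, -13.348, -6.179, -3.774, 0, 5.283}
xmin=0, ymin=-50.206, xmax=44.489, ymax=5.283

Answer: 0 -50.206 44.489 5.283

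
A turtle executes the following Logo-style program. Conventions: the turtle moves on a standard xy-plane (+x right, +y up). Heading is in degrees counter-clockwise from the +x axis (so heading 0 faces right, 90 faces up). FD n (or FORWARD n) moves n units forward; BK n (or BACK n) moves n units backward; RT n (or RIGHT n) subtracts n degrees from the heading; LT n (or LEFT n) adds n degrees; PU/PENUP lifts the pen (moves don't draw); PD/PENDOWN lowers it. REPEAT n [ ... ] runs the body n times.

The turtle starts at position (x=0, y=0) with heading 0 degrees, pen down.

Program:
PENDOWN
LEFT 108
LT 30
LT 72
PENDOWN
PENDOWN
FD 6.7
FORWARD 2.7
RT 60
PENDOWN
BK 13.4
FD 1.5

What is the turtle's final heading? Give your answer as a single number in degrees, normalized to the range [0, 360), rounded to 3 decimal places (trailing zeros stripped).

Executing turtle program step by step:
Start: pos=(0,0), heading=0, pen down
PD: pen down
LT 108: heading 0 -> 108
LT 30: heading 108 -> 138
LT 72: heading 138 -> 210
PD: pen down
PD: pen down
FD 6.7: (0,0) -> (-5.802,-3.35) [heading=210, draw]
FD 2.7: (-5.802,-3.35) -> (-8.141,-4.7) [heading=210, draw]
RT 60: heading 210 -> 150
PD: pen down
BK 13.4: (-8.141,-4.7) -> (3.464,-11.4) [heading=150, draw]
FD 1.5: (3.464,-11.4) -> (2.165,-10.65) [heading=150, draw]
Final: pos=(2.165,-10.65), heading=150, 4 segment(s) drawn

Answer: 150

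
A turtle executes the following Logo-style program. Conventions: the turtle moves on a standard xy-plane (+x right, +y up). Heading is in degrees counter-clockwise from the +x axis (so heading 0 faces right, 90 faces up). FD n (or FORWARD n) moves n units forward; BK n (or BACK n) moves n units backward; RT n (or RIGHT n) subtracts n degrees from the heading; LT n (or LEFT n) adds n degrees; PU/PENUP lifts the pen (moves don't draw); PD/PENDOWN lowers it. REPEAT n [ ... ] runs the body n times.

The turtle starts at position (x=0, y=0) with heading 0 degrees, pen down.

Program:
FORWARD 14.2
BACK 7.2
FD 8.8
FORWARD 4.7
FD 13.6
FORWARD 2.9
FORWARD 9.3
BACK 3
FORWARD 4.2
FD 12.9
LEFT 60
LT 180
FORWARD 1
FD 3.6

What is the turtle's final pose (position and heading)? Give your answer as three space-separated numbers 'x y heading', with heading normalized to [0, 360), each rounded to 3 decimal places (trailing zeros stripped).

Answer: 58.1 -3.984 240

Derivation:
Executing turtle program step by step:
Start: pos=(0,0), heading=0, pen down
FD 14.2: (0,0) -> (14.2,0) [heading=0, draw]
BK 7.2: (14.2,0) -> (7,0) [heading=0, draw]
FD 8.8: (7,0) -> (15.8,0) [heading=0, draw]
FD 4.7: (15.8,0) -> (20.5,0) [heading=0, draw]
FD 13.6: (20.5,0) -> (34.1,0) [heading=0, draw]
FD 2.9: (34.1,0) -> (37,0) [heading=0, draw]
FD 9.3: (37,0) -> (46.3,0) [heading=0, draw]
BK 3: (46.3,0) -> (43.3,0) [heading=0, draw]
FD 4.2: (43.3,0) -> (47.5,0) [heading=0, draw]
FD 12.9: (47.5,0) -> (60.4,0) [heading=0, draw]
LT 60: heading 0 -> 60
LT 180: heading 60 -> 240
FD 1: (60.4,0) -> (59.9,-0.866) [heading=240, draw]
FD 3.6: (59.9,-0.866) -> (58.1,-3.984) [heading=240, draw]
Final: pos=(58.1,-3.984), heading=240, 12 segment(s) drawn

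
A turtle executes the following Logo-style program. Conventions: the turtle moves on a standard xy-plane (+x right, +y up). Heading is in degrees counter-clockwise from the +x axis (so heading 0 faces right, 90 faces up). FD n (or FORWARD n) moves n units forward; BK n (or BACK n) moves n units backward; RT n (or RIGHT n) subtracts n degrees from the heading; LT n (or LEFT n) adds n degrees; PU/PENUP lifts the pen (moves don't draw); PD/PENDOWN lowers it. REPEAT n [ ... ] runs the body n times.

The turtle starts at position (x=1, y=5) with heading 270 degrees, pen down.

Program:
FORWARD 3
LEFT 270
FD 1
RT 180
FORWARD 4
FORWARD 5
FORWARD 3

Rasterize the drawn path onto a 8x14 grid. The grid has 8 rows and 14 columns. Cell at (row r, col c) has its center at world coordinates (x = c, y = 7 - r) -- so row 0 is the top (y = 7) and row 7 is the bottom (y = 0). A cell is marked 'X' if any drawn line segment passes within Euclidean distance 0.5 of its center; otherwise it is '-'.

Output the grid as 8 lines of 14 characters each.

Segment 0: (1,5) -> (1,2)
Segment 1: (1,2) -> (-0,2)
Segment 2: (-0,2) -> (4,2)
Segment 3: (4,2) -> (9,2)
Segment 4: (9,2) -> (12,2)

Answer: --------------
--------------
-X------------
-X------------
-X------------
XXXXXXXXXXXXX-
--------------
--------------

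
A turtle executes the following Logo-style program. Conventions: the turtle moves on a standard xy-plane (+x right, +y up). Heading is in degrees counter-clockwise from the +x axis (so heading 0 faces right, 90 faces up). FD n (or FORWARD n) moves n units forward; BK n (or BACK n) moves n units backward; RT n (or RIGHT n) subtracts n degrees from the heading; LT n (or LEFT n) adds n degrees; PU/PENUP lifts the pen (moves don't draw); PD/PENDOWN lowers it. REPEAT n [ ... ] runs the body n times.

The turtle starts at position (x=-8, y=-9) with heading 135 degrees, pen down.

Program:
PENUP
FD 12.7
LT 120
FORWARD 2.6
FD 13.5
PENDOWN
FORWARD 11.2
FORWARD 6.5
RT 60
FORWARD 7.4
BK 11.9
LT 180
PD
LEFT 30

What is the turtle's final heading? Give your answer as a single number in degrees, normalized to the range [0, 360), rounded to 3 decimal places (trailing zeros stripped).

Executing turtle program step by step:
Start: pos=(-8,-9), heading=135, pen down
PU: pen up
FD 12.7: (-8,-9) -> (-16.98,-0.02) [heading=135, move]
LT 120: heading 135 -> 255
FD 2.6: (-16.98,-0.02) -> (-17.653,-2.531) [heading=255, move]
FD 13.5: (-17.653,-2.531) -> (-21.147,-15.571) [heading=255, move]
PD: pen down
FD 11.2: (-21.147,-15.571) -> (-24.046,-26.39) [heading=255, draw]
FD 6.5: (-24.046,-26.39) -> (-25.728,-32.668) [heading=255, draw]
RT 60: heading 255 -> 195
FD 7.4: (-25.728,-32.668) -> (-32.876,-34.583) [heading=195, draw]
BK 11.9: (-32.876,-34.583) -> (-21.382,-31.503) [heading=195, draw]
LT 180: heading 195 -> 15
PD: pen down
LT 30: heading 15 -> 45
Final: pos=(-21.382,-31.503), heading=45, 4 segment(s) drawn

Answer: 45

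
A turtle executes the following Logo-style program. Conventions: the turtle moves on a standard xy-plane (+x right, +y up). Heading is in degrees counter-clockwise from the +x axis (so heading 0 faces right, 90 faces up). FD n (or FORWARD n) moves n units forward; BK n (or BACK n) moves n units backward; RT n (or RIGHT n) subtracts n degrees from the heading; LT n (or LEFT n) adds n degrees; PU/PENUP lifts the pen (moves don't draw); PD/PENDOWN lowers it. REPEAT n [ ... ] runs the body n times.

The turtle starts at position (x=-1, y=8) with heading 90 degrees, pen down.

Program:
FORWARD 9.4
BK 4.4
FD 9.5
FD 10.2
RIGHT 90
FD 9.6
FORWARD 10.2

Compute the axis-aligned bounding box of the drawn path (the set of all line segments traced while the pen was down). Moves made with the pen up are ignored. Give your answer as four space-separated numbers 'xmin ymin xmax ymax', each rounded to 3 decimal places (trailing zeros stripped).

Executing turtle program step by step:
Start: pos=(-1,8), heading=90, pen down
FD 9.4: (-1,8) -> (-1,17.4) [heading=90, draw]
BK 4.4: (-1,17.4) -> (-1,13) [heading=90, draw]
FD 9.5: (-1,13) -> (-1,22.5) [heading=90, draw]
FD 10.2: (-1,22.5) -> (-1,32.7) [heading=90, draw]
RT 90: heading 90 -> 0
FD 9.6: (-1,32.7) -> (8.6,32.7) [heading=0, draw]
FD 10.2: (8.6,32.7) -> (18.8,32.7) [heading=0, draw]
Final: pos=(18.8,32.7), heading=0, 6 segment(s) drawn

Segment endpoints: x in {-1, -1, -1, -1, -1, 8.6, 18.8}, y in {8, 13, 17.4, 22.5, 32.7}
xmin=-1, ymin=8, xmax=18.8, ymax=32.7

Answer: -1 8 18.8 32.7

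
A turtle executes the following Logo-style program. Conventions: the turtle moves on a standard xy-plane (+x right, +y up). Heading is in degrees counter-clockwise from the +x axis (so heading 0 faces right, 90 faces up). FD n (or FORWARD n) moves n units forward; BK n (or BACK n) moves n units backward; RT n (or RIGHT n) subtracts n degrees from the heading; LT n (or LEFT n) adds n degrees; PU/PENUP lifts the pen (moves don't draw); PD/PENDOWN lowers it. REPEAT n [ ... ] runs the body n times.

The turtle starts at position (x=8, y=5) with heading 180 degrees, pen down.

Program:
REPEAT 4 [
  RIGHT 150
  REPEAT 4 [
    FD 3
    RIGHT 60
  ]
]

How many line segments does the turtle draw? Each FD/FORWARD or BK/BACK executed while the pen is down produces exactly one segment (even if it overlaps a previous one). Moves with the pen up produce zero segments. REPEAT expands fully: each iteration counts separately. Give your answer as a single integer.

Answer: 16

Derivation:
Executing turtle program step by step:
Start: pos=(8,5), heading=180, pen down
REPEAT 4 [
  -- iteration 1/4 --
  RT 150: heading 180 -> 30
  REPEAT 4 [
    -- iteration 1/4 --
    FD 3: (8,5) -> (10.598,6.5) [heading=30, draw]
    RT 60: heading 30 -> 330
    -- iteration 2/4 --
    FD 3: (10.598,6.5) -> (13.196,5) [heading=330, draw]
    RT 60: heading 330 -> 270
    -- iteration 3/4 --
    FD 3: (13.196,5) -> (13.196,2) [heading=270, draw]
    RT 60: heading 270 -> 210
    -- iteration 4/4 --
    FD 3: (13.196,2) -> (10.598,0.5) [heading=210, draw]
    RT 60: heading 210 -> 150
  ]
  -- iteration 2/4 --
  RT 150: heading 150 -> 0
  REPEAT 4 [
    -- iteration 1/4 --
    FD 3: (10.598,0.5) -> (13.598,0.5) [heading=0, draw]
    RT 60: heading 0 -> 300
    -- iteration 2/4 --
    FD 3: (13.598,0.5) -> (15.098,-2.098) [heading=300, draw]
    RT 60: heading 300 -> 240
    -- iteration 3/4 --
    FD 3: (15.098,-2.098) -> (13.598,-4.696) [heading=240, draw]
    RT 60: heading 240 -> 180
    -- iteration 4/4 --
    FD 3: (13.598,-4.696) -> (10.598,-4.696) [heading=180, draw]
    RT 60: heading 180 -> 120
  ]
  -- iteration 3/4 --
  RT 150: heading 120 -> 330
  REPEAT 4 [
    -- iteration 1/4 --
    FD 3: (10.598,-4.696) -> (13.196,-6.196) [heading=330, draw]
    RT 60: heading 330 -> 270
    -- iteration 2/4 --
    FD 3: (13.196,-6.196) -> (13.196,-9.196) [heading=270, draw]
    RT 60: heading 270 -> 210
    -- iteration 3/4 --
    FD 3: (13.196,-9.196) -> (10.598,-10.696) [heading=210, draw]
    RT 60: heading 210 -> 150
    -- iteration 4/4 --
    FD 3: (10.598,-10.696) -> (8,-9.196) [heading=150, draw]
    RT 60: heading 150 -> 90
  ]
  -- iteration 4/4 --
  RT 150: heading 90 -> 300
  REPEAT 4 [
    -- iteration 1/4 --
    FD 3: (8,-9.196) -> (9.5,-11.794) [heading=300, draw]
    RT 60: heading 300 -> 240
    -- iteration 2/4 --
    FD 3: (9.5,-11.794) -> (8,-14.392) [heading=240, draw]
    RT 60: heading 240 -> 180
    -- iteration 3/4 --
    FD 3: (8,-14.392) -> (5,-14.392) [heading=180, draw]
    RT 60: heading 180 -> 120
    -- iteration 4/4 --
    FD 3: (5,-14.392) -> (3.5,-11.794) [heading=120, draw]
    RT 60: heading 120 -> 60
  ]
]
Final: pos=(3.5,-11.794), heading=60, 16 segment(s) drawn
Segments drawn: 16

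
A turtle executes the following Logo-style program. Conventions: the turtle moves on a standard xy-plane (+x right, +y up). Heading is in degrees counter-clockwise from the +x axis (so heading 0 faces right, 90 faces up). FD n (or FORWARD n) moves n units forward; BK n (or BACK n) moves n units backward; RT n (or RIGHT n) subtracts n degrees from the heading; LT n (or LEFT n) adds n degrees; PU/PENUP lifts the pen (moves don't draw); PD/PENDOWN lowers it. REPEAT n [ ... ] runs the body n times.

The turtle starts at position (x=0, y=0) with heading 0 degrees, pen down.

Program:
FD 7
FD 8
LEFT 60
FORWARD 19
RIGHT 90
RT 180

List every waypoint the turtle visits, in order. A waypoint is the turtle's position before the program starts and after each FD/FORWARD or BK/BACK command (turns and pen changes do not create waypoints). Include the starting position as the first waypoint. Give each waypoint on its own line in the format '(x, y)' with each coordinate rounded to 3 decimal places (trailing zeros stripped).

Answer: (0, 0)
(7, 0)
(15, 0)
(24.5, 16.454)

Derivation:
Executing turtle program step by step:
Start: pos=(0,0), heading=0, pen down
FD 7: (0,0) -> (7,0) [heading=0, draw]
FD 8: (7,0) -> (15,0) [heading=0, draw]
LT 60: heading 0 -> 60
FD 19: (15,0) -> (24.5,16.454) [heading=60, draw]
RT 90: heading 60 -> 330
RT 180: heading 330 -> 150
Final: pos=(24.5,16.454), heading=150, 3 segment(s) drawn
Waypoints (4 total):
(0, 0)
(7, 0)
(15, 0)
(24.5, 16.454)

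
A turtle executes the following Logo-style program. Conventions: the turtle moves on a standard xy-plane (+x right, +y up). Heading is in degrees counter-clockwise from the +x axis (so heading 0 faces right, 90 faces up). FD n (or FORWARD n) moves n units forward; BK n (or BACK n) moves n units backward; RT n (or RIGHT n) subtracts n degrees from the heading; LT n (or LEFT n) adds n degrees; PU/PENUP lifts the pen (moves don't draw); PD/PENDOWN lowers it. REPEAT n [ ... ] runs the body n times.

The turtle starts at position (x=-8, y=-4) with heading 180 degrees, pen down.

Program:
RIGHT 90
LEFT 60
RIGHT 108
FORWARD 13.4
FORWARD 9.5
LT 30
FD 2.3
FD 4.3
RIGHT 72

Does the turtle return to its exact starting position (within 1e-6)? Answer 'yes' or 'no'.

Answer: no

Derivation:
Executing turtle program step by step:
Start: pos=(-8,-4), heading=180, pen down
RT 90: heading 180 -> 90
LT 60: heading 90 -> 150
RT 108: heading 150 -> 42
FD 13.4: (-8,-4) -> (1.958,4.966) [heading=42, draw]
FD 9.5: (1.958,4.966) -> (9.018,11.323) [heading=42, draw]
LT 30: heading 42 -> 72
FD 2.3: (9.018,11.323) -> (9.729,13.511) [heading=72, draw]
FD 4.3: (9.729,13.511) -> (11.058,17.6) [heading=72, draw]
RT 72: heading 72 -> 0
Final: pos=(11.058,17.6), heading=0, 4 segment(s) drawn

Start position: (-8, -4)
Final position: (11.058, 17.6)
Distance = 28.805; >= 1e-6 -> NOT closed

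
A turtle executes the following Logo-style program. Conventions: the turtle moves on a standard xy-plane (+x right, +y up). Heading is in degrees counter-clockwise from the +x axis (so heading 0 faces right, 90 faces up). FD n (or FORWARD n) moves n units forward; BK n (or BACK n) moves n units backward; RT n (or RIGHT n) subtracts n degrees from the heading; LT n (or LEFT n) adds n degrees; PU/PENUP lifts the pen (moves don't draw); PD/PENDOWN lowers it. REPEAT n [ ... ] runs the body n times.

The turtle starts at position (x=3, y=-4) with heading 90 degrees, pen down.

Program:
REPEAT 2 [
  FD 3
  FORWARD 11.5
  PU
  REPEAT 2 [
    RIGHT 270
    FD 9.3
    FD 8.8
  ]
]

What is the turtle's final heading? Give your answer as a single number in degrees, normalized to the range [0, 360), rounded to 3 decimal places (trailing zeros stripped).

Executing turtle program step by step:
Start: pos=(3,-4), heading=90, pen down
REPEAT 2 [
  -- iteration 1/2 --
  FD 3: (3,-4) -> (3,-1) [heading=90, draw]
  FD 11.5: (3,-1) -> (3,10.5) [heading=90, draw]
  PU: pen up
  REPEAT 2 [
    -- iteration 1/2 --
    RT 270: heading 90 -> 180
    FD 9.3: (3,10.5) -> (-6.3,10.5) [heading=180, move]
    FD 8.8: (-6.3,10.5) -> (-15.1,10.5) [heading=180, move]
    -- iteration 2/2 --
    RT 270: heading 180 -> 270
    FD 9.3: (-15.1,10.5) -> (-15.1,1.2) [heading=270, move]
    FD 8.8: (-15.1,1.2) -> (-15.1,-7.6) [heading=270, move]
  ]
  -- iteration 2/2 --
  FD 3: (-15.1,-7.6) -> (-15.1,-10.6) [heading=270, move]
  FD 11.5: (-15.1,-10.6) -> (-15.1,-22.1) [heading=270, move]
  PU: pen up
  REPEAT 2 [
    -- iteration 1/2 --
    RT 270: heading 270 -> 0
    FD 9.3: (-15.1,-22.1) -> (-5.8,-22.1) [heading=0, move]
    FD 8.8: (-5.8,-22.1) -> (3,-22.1) [heading=0, move]
    -- iteration 2/2 --
    RT 270: heading 0 -> 90
    FD 9.3: (3,-22.1) -> (3,-12.8) [heading=90, move]
    FD 8.8: (3,-12.8) -> (3,-4) [heading=90, move]
  ]
]
Final: pos=(3,-4), heading=90, 2 segment(s) drawn

Answer: 90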